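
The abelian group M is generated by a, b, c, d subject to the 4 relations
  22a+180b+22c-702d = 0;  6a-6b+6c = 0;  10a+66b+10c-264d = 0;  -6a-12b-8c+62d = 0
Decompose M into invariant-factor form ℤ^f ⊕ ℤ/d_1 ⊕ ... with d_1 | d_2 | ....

Answer: M ≅ ℤ/2 ⊕ ℤ/2 ⊕ ℤ/6 ⊕ ℤ/12

Derivation:
rank_ℚ(R)=4; free=4−4=0
SNF(R) diag = [2, 2, 6, 12] → torsion [2, 2, 6, 12]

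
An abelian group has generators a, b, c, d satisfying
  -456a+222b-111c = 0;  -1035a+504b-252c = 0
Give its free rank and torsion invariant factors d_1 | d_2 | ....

rank_ℚ(R)=2; free=4−2=2
SNF(R) diag = [3, 9] → torsion [3, 9]

Answer: M ≅ ℤ^2 ⊕ ℤ/3 ⊕ ℤ/9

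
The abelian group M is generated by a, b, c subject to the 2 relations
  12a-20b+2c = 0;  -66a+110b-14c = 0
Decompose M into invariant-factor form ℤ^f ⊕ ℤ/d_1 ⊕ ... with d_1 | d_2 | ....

rank_ℚ(R)=2; free=3−2=1
SNF(R) diag = [2, 6] → torsion [2, 6]

Answer: M ≅ ℤ^1 ⊕ ℤ/2 ⊕ ℤ/6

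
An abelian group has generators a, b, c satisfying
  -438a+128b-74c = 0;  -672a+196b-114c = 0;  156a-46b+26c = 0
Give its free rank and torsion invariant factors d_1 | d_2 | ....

rank_ℚ(R)=3; free=3−3=0
SNF(R) diag = [2, 2, 6] → torsion [2, 2, 6]

Answer: M ≅ ℤ/2 ⊕ ℤ/2 ⊕ ℤ/6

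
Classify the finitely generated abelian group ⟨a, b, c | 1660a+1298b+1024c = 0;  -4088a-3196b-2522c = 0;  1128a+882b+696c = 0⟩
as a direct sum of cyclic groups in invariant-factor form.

Answer: M ≅ ℤ/2 ⊕ ℤ/6 ⊕ ℤ/12

Derivation:
rank_ℚ(R)=3; free=3−3=0
SNF(R) diag = [2, 6, 12] → torsion [2, 6, 12]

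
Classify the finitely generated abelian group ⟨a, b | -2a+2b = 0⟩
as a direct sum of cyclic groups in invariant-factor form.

Answer: M ≅ ℤ^1 ⊕ ℤ/2

Derivation:
rank_ℚ(R)=1; free=2−1=1
SNF(R) diag = [2] → torsion [2]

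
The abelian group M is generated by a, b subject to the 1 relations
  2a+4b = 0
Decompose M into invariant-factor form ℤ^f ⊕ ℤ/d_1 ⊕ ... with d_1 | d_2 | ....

Answer: M ≅ ℤ^1 ⊕ ℤ/2

Derivation:
rank_ℚ(R)=1; free=2−1=1
SNF(R) diag = [2] → torsion [2]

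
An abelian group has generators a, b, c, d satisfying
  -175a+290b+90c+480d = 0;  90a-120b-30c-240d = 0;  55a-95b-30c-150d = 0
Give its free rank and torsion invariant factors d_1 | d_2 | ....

Answer: M ≅ ℤ^1 ⊕ ℤ/5 ⊕ ℤ/15 ⊕ ℤ/30

Derivation:
rank_ℚ(R)=3; free=4−3=1
SNF(R) diag = [5, 15, 30] → torsion [5, 15, 30]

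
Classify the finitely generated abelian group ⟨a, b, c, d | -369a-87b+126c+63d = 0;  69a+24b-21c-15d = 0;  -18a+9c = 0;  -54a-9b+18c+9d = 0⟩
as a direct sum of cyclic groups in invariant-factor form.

Answer: M ≅ ℤ/3 ⊕ ℤ/3 ⊕ ℤ/9 ⊕ ℤ/9

Derivation:
rank_ℚ(R)=4; free=4−4=0
SNF(R) diag = [3, 3, 9, 9] → torsion [3, 3, 9, 9]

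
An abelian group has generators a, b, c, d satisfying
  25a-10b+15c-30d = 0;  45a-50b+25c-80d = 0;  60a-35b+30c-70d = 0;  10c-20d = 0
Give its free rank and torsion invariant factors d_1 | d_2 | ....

Answer: M ≅ ℤ/5 ⊕ ℤ/5 ⊕ ℤ/10 ⊕ ℤ/10

Derivation:
rank_ℚ(R)=4; free=4−4=0
SNF(R) diag = [5, 5, 10, 10] → torsion [5, 5, 10, 10]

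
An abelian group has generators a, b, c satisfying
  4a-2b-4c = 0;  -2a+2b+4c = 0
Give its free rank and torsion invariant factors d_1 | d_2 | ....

Answer: M ≅ ℤ^1 ⊕ ℤ/2 ⊕ ℤ/2

Derivation:
rank_ℚ(R)=2; free=3−2=1
SNF(R) diag = [2, 2] → torsion [2, 2]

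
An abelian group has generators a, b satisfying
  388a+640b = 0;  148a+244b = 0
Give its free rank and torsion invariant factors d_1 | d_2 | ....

Answer: M ≅ ℤ/4 ⊕ ℤ/12

Derivation:
rank_ℚ(R)=2; free=2−2=0
SNF(R) diag = [4, 12] → torsion [4, 12]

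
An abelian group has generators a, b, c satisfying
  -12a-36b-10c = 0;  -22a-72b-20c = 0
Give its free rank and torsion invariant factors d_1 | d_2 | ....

rank_ℚ(R)=2; free=3−2=1
SNF(R) diag = [2, 2] → torsion [2, 2]

Answer: M ≅ ℤ^1 ⊕ ℤ/2 ⊕ ℤ/2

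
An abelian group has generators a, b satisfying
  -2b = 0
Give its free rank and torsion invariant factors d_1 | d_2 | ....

rank_ℚ(R)=1; free=2−1=1
SNF(R) diag = [2] → torsion [2]

Answer: M ≅ ℤ^1 ⊕ ℤ/2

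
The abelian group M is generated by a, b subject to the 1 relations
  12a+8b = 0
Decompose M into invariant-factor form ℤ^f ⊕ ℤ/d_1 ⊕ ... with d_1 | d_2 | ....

rank_ℚ(R)=1; free=2−1=1
SNF(R) diag = [4] → torsion [4]

Answer: M ≅ ℤ^1 ⊕ ℤ/4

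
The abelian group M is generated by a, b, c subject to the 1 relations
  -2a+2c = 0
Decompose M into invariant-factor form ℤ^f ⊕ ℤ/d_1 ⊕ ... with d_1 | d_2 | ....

rank_ℚ(R)=1; free=3−1=2
SNF(R) diag = [2] → torsion [2]

Answer: M ≅ ℤ^2 ⊕ ℤ/2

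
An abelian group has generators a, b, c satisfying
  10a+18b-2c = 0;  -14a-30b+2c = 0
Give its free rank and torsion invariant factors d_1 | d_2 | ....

Answer: M ≅ ℤ^1 ⊕ ℤ/2 ⊕ ℤ/4

Derivation:
rank_ℚ(R)=2; free=3−2=1
SNF(R) diag = [2, 4] → torsion [2, 4]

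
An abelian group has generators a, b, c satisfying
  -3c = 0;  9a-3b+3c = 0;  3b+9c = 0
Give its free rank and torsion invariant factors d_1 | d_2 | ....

rank_ℚ(R)=3; free=3−3=0
SNF(R) diag = [3, 3, 9] → torsion [3, 3, 9]

Answer: M ≅ ℤ/3 ⊕ ℤ/3 ⊕ ℤ/9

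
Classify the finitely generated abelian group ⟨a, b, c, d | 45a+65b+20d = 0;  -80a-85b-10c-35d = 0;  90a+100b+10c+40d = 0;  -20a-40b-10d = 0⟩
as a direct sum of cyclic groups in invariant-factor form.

rank_ℚ(R)=4; free=4−4=0
SNF(R) diag = [5, 5, 10, 10] → torsion [5, 5, 10, 10]

Answer: M ≅ ℤ/5 ⊕ ℤ/5 ⊕ ℤ/10 ⊕ ℤ/10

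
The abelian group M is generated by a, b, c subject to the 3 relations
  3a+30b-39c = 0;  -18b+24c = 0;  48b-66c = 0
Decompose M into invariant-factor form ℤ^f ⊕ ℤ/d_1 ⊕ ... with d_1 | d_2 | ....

rank_ℚ(R)=3; free=3−3=0
SNF(R) diag = [3, 6, 6] → torsion [3, 6, 6]

Answer: M ≅ ℤ/3 ⊕ ℤ/6 ⊕ ℤ/6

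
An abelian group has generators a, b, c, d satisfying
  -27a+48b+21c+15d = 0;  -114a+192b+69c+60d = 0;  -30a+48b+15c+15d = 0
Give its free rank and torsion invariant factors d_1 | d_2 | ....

rank_ℚ(R)=3; free=4−3=1
SNF(R) diag = [3, 3, 3] → torsion [3, 3, 3]

Answer: M ≅ ℤ^1 ⊕ ℤ/3 ⊕ ℤ/3 ⊕ ℤ/3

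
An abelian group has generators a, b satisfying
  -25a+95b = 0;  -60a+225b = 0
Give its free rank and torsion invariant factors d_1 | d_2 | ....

Answer: M ≅ ℤ/5 ⊕ ℤ/15

Derivation:
rank_ℚ(R)=2; free=2−2=0
SNF(R) diag = [5, 15] → torsion [5, 15]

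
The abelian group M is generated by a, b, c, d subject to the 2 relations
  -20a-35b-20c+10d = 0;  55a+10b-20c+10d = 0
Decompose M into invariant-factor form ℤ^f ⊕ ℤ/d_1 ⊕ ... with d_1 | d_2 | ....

rank_ℚ(R)=2; free=4−2=2
SNF(R) diag = [5, 15] → torsion [5, 15]

Answer: M ≅ ℤ^2 ⊕ ℤ/5 ⊕ ℤ/15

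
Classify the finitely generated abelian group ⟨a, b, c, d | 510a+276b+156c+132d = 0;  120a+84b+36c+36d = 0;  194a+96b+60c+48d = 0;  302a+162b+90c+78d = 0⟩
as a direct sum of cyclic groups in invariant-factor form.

rank_ℚ(R)=4; free=4−4=0
SNF(R) diag = [2, 6, 12, 24] → torsion [2, 6, 12, 24]

Answer: M ≅ ℤ/2 ⊕ ℤ/6 ⊕ ℤ/12 ⊕ ℤ/24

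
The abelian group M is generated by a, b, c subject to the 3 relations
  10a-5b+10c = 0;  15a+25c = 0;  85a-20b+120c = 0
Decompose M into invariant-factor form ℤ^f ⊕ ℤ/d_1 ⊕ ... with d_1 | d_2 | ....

rank_ℚ(R)=3; free=3−3=0
SNF(R) diag = [5, 5, 15] → torsion [5, 5, 15]

Answer: M ≅ ℤ/5 ⊕ ℤ/5 ⊕ ℤ/15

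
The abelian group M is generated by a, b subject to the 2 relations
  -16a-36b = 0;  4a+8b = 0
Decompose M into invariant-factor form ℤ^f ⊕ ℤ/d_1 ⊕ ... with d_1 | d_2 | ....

Answer: M ≅ ℤ/4 ⊕ ℤ/4

Derivation:
rank_ℚ(R)=2; free=2−2=0
SNF(R) diag = [4, 4] → torsion [4, 4]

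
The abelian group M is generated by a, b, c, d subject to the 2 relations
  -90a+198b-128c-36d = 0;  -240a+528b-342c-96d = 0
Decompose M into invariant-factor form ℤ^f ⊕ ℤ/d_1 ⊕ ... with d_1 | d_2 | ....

rank_ℚ(R)=2; free=4−2=2
SNF(R) diag = [2, 6] → torsion [2, 6]

Answer: M ≅ ℤ^2 ⊕ ℤ/2 ⊕ ℤ/6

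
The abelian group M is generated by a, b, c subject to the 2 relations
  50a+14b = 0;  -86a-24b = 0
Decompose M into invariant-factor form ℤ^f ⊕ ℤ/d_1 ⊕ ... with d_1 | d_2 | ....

rank_ℚ(R)=2; free=3−2=1
SNF(R) diag = [2, 2] → torsion [2, 2]

Answer: M ≅ ℤ^1 ⊕ ℤ/2 ⊕ ℤ/2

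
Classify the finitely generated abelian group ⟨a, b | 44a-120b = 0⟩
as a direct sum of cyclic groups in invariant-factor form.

Answer: M ≅ ℤ^1 ⊕ ℤ/4

Derivation:
rank_ℚ(R)=1; free=2−1=1
SNF(R) diag = [4] → torsion [4]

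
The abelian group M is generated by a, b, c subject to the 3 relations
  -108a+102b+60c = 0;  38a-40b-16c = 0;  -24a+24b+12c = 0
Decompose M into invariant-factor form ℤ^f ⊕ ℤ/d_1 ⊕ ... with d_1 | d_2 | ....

rank_ℚ(R)=3; free=3−3=0
SNF(R) diag = [2, 6, 12] → torsion [2, 6, 12]

Answer: M ≅ ℤ/2 ⊕ ℤ/6 ⊕ ℤ/12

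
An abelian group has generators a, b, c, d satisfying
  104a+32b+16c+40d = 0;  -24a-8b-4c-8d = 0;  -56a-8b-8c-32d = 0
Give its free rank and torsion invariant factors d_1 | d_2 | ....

rank_ℚ(R)=3; free=4−3=1
SNF(R) diag = [4, 8, 8] → torsion [4, 8, 8]

Answer: M ≅ ℤ^1 ⊕ ℤ/4 ⊕ ℤ/8 ⊕ ℤ/8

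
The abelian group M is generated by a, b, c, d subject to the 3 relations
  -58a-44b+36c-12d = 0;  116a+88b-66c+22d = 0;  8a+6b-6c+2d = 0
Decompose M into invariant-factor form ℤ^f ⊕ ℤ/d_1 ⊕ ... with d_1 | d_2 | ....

rank_ℚ(R)=3; free=4−3=1
SNF(R) diag = [2, 2, 2] → torsion [2, 2, 2]

Answer: M ≅ ℤ^1 ⊕ ℤ/2 ⊕ ℤ/2 ⊕ ℤ/2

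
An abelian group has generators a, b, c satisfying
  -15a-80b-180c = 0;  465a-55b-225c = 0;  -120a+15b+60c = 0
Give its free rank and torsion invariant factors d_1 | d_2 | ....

rank_ℚ(R)=3; free=3−3=0
SNF(R) diag = [5, 15, 45] → torsion [5, 15, 45]

Answer: M ≅ ℤ/5 ⊕ ℤ/15 ⊕ ℤ/45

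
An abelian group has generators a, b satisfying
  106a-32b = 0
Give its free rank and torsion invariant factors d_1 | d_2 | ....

rank_ℚ(R)=1; free=2−1=1
SNF(R) diag = [2] → torsion [2]

Answer: M ≅ ℤ^1 ⊕ ℤ/2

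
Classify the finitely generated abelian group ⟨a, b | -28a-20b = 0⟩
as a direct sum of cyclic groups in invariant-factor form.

rank_ℚ(R)=1; free=2−1=1
SNF(R) diag = [4] → torsion [4]

Answer: M ≅ ℤ^1 ⊕ ℤ/4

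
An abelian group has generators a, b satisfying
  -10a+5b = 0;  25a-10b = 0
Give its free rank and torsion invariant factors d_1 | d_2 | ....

rank_ℚ(R)=2; free=2−2=0
SNF(R) diag = [5, 5] → torsion [5, 5]

Answer: M ≅ ℤ/5 ⊕ ℤ/5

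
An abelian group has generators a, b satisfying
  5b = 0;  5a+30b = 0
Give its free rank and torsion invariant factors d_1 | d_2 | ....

Answer: M ≅ ℤ/5 ⊕ ℤ/5

Derivation:
rank_ℚ(R)=2; free=2−2=0
SNF(R) diag = [5, 5] → torsion [5, 5]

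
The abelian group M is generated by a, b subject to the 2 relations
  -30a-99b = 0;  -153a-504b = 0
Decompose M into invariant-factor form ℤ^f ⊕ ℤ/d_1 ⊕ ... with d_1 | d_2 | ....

rank_ℚ(R)=2; free=2−2=0
SNF(R) diag = [3, 9] → torsion [3, 9]

Answer: M ≅ ℤ/3 ⊕ ℤ/9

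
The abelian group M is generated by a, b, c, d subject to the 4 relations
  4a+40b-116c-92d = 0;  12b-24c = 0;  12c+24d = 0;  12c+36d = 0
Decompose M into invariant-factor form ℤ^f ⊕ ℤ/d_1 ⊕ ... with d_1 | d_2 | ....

rank_ℚ(R)=4; free=4−4=0
SNF(R) diag = [4, 12, 12, 12] → torsion [4, 12, 12, 12]

Answer: M ≅ ℤ/4 ⊕ ℤ/12 ⊕ ℤ/12 ⊕ ℤ/12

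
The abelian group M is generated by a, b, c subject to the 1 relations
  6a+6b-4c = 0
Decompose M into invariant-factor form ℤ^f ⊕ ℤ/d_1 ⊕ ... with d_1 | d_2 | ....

rank_ℚ(R)=1; free=3−1=2
SNF(R) diag = [2] → torsion [2]

Answer: M ≅ ℤ^2 ⊕ ℤ/2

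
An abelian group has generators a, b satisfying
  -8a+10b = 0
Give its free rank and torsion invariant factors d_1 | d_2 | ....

rank_ℚ(R)=1; free=2−1=1
SNF(R) diag = [2] → torsion [2]

Answer: M ≅ ℤ^1 ⊕ ℤ/2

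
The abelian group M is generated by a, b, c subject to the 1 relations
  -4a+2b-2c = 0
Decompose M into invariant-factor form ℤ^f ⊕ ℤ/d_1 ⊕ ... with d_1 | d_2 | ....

Answer: M ≅ ℤ^2 ⊕ ℤ/2

Derivation:
rank_ℚ(R)=1; free=3−1=2
SNF(R) diag = [2] → torsion [2]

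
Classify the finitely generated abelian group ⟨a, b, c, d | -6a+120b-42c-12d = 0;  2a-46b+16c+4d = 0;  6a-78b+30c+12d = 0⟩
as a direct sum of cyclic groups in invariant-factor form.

Answer: M ≅ ℤ^1 ⊕ ℤ/2 ⊕ ℤ/6 ⊕ ℤ/6

Derivation:
rank_ℚ(R)=3; free=4−3=1
SNF(R) diag = [2, 6, 6] → torsion [2, 6, 6]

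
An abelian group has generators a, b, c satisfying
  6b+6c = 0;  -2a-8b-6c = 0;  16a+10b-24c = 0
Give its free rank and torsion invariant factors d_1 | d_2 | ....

rank_ℚ(R)=3; free=3−3=0
SNF(R) diag = [2, 6, 18] → torsion [2, 6, 18]

Answer: M ≅ ℤ/2 ⊕ ℤ/6 ⊕ ℤ/18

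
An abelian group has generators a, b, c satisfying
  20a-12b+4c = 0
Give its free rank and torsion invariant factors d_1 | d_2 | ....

rank_ℚ(R)=1; free=3−1=2
SNF(R) diag = [4] → torsion [4]

Answer: M ≅ ℤ^2 ⊕ ℤ/4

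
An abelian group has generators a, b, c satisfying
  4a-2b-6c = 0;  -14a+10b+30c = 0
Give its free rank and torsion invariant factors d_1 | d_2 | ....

rank_ℚ(R)=2; free=3−2=1
SNF(R) diag = [2, 6] → torsion [2, 6]

Answer: M ≅ ℤ^1 ⊕ ℤ/2 ⊕ ℤ/6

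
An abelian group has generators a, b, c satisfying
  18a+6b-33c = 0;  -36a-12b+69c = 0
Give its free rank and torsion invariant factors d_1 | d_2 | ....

rank_ℚ(R)=2; free=3−2=1
SNF(R) diag = [3, 6] → torsion [3, 6]

Answer: M ≅ ℤ^1 ⊕ ℤ/3 ⊕ ℤ/6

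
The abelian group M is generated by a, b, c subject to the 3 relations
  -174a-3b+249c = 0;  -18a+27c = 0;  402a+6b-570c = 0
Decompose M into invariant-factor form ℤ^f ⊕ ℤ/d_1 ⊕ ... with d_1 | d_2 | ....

rank_ℚ(R)=3; free=3−3=0
SNF(R) diag = [3, 9, 18] → torsion [3, 9, 18]

Answer: M ≅ ℤ/3 ⊕ ℤ/9 ⊕ ℤ/18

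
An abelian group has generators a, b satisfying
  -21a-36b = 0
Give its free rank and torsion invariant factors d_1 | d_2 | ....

Answer: M ≅ ℤ^1 ⊕ ℤ/3

Derivation:
rank_ℚ(R)=1; free=2−1=1
SNF(R) diag = [3] → torsion [3]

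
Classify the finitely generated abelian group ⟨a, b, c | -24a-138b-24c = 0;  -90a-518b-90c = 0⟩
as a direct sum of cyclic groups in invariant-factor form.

Answer: M ≅ ℤ^1 ⊕ ℤ/2 ⊕ ℤ/6

Derivation:
rank_ℚ(R)=2; free=3−2=1
SNF(R) diag = [2, 6] → torsion [2, 6]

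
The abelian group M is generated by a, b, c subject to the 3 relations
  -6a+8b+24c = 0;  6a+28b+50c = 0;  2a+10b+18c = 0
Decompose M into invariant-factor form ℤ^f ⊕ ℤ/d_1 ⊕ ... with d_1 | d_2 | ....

Answer: M ≅ ℤ/2 ⊕ ℤ/2 ⊕ ℤ/2

Derivation:
rank_ℚ(R)=3; free=3−3=0
SNF(R) diag = [2, 2, 2] → torsion [2, 2, 2]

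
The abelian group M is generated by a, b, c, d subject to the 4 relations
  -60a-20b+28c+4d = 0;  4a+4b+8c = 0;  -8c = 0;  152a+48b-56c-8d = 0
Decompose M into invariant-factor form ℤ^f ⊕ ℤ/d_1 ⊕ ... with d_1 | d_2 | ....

Answer: M ≅ ℤ/4 ⊕ ℤ/4 ⊕ ℤ/8 ⊕ ℤ/24

Derivation:
rank_ℚ(R)=4; free=4−4=0
SNF(R) diag = [4, 4, 8, 24] → torsion [4, 4, 8, 24]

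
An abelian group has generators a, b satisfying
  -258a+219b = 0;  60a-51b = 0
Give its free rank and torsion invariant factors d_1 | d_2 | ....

Answer: M ≅ ℤ/3 ⊕ ℤ/6

Derivation:
rank_ℚ(R)=2; free=2−2=0
SNF(R) diag = [3, 6] → torsion [3, 6]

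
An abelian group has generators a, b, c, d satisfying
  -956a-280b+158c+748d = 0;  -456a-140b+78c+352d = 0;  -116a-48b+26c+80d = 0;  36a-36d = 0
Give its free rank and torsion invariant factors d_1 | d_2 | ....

Answer: M ≅ ℤ/2 ⊕ ℤ/4 ⊕ ℤ/12 ⊕ ℤ/36

Derivation:
rank_ℚ(R)=4; free=4−4=0
SNF(R) diag = [2, 4, 12, 36] → torsion [2, 4, 12, 36]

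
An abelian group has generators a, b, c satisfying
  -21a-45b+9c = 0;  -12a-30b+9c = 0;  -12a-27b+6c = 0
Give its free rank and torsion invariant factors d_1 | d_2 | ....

Answer: M ≅ ℤ/3 ⊕ ℤ/3 ⊕ ℤ/3

Derivation:
rank_ℚ(R)=3; free=3−3=0
SNF(R) diag = [3, 3, 3] → torsion [3, 3, 3]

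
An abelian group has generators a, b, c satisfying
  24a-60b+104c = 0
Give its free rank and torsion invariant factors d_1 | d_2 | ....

rank_ℚ(R)=1; free=3−1=2
SNF(R) diag = [4] → torsion [4]

Answer: M ≅ ℤ^2 ⊕ ℤ/4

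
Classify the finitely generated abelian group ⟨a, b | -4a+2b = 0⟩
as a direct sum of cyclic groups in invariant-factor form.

rank_ℚ(R)=1; free=2−1=1
SNF(R) diag = [2] → torsion [2]

Answer: M ≅ ℤ^1 ⊕ ℤ/2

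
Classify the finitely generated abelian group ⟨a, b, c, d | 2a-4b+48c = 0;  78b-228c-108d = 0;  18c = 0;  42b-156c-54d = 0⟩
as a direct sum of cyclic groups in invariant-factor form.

Answer: M ≅ ℤ/2 ⊕ ℤ/6 ⊕ ℤ/18 ⊕ ℤ/54

Derivation:
rank_ℚ(R)=4; free=4−4=0
SNF(R) diag = [2, 6, 18, 54] → torsion [2, 6, 18, 54]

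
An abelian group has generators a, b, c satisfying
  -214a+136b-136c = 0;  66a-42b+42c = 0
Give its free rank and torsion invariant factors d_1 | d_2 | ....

rank_ℚ(R)=2; free=3−2=1
SNF(R) diag = [2, 6] → torsion [2, 6]

Answer: M ≅ ℤ^1 ⊕ ℤ/2 ⊕ ℤ/6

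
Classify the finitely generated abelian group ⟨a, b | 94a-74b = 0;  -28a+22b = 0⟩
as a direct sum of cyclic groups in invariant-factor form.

Answer: M ≅ ℤ/2 ⊕ ℤ/2

Derivation:
rank_ℚ(R)=2; free=2−2=0
SNF(R) diag = [2, 2] → torsion [2, 2]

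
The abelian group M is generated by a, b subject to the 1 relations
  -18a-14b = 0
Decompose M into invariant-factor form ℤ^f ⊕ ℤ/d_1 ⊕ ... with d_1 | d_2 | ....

Answer: M ≅ ℤ^1 ⊕ ℤ/2

Derivation:
rank_ℚ(R)=1; free=2−1=1
SNF(R) diag = [2] → torsion [2]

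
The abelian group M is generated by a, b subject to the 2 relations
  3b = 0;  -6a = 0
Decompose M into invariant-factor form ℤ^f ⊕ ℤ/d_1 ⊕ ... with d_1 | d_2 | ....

Answer: M ≅ ℤ/3 ⊕ ℤ/6

Derivation:
rank_ℚ(R)=2; free=2−2=0
SNF(R) diag = [3, 6] → torsion [3, 6]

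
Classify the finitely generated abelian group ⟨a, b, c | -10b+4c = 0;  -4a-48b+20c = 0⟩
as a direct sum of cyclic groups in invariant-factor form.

Answer: M ≅ ℤ^1 ⊕ ℤ/2 ⊕ ℤ/4

Derivation:
rank_ℚ(R)=2; free=3−2=1
SNF(R) diag = [2, 4] → torsion [2, 4]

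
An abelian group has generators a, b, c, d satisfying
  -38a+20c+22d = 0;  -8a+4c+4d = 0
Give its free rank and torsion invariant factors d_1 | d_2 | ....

rank_ℚ(R)=2; free=4−2=2
SNF(R) diag = [2, 4] → torsion [2, 4]

Answer: M ≅ ℤ^2 ⊕ ℤ/2 ⊕ ℤ/4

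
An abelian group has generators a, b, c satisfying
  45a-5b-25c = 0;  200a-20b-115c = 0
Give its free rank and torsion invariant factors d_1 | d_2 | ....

rank_ℚ(R)=2; free=3−2=1
SNF(R) diag = [5, 5] → torsion [5, 5]

Answer: M ≅ ℤ^1 ⊕ ℤ/5 ⊕ ℤ/5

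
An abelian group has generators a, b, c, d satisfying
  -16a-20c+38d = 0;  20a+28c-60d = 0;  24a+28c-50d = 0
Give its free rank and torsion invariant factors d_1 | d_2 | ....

Answer: M ≅ ℤ^1 ⊕ ℤ/2 ⊕ ℤ/4 ⊕ ℤ/8

Derivation:
rank_ℚ(R)=3; free=4−3=1
SNF(R) diag = [2, 4, 8] → torsion [2, 4, 8]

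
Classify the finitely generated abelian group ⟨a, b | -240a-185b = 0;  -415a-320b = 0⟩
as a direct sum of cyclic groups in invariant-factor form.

rank_ℚ(R)=2; free=2−2=0
SNF(R) diag = [5, 5] → torsion [5, 5]

Answer: M ≅ ℤ/5 ⊕ ℤ/5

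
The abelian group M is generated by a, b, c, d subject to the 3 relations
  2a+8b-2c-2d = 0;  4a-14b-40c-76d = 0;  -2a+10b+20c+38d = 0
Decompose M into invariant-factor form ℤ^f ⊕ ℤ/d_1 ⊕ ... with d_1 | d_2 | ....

Answer: M ≅ ℤ^1 ⊕ ℤ/2 ⊕ ℤ/6 ⊕ ℤ/18

Derivation:
rank_ℚ(R)=3; free=4−3=1
SNF(R) diag = [2, 6, 18] → torsion [2, 6, 18]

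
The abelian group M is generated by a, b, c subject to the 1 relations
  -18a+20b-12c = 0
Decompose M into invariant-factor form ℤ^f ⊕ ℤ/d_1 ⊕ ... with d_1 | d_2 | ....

Answer: M ≅ ℤ^2 ⊕ ℤ/2

Derivation:
rank_ℚ(R)=1; free=3−1=2
SNF(R) diag = [2] → torsion [2]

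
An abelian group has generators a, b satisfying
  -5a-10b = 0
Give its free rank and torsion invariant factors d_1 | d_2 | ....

rank_ℚ(R)=1; free=2−1=1
SNF(R) diag = [5] → torsion [5]

Answer: M ≅ ℤ^1 ⊕ ℤ/5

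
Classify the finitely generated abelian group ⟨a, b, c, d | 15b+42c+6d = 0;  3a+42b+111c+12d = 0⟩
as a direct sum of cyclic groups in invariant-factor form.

rank_ℚ(R)=2; free=4−2=2
SNF(R) diag = [3, 3] → torsion [3, 3]

Answer: M ≅ ℤ^2 ⊕ ℤ/3 ⊕ ℤ/3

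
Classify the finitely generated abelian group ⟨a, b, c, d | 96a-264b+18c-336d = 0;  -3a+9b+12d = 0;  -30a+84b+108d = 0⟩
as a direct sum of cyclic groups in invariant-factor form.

rank_ℚ(R)=3; free=4−3=1
SNF(R) diag = [3, 6, 18] → torsion [3, 6, 18]

Answer: M ≅ ℤ^1 ⊕ ℤ/3 ⊕ ℤ/6 ⊕ ℤ/18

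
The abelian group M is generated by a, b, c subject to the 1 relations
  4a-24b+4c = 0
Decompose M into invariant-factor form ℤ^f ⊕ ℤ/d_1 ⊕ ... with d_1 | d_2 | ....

Answer: M ≅ ℤ^2 ⊕ ℤ/4

Derivation:
rank_ℚ(R)=1; free=3−1=2
SNF(R) diag = [4] → torsion [4]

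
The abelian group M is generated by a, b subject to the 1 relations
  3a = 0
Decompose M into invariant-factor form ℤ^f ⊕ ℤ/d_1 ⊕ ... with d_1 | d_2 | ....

Answer: M ≅ ℤ^1 ⊕ ℤ/3

Derivation:
rank_ℚ(R)=1; free=2−1=1
SNF(R) diag = [3] → torsion [3]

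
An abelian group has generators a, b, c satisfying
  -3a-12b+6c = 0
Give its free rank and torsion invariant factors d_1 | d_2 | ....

Answer: M ≅ ℤ^2 ⊕ ℤ/3

Derivation:
rank_ℚ(R)=1; free=3−1=2
SNF(R) diag = [3] → torsion [3]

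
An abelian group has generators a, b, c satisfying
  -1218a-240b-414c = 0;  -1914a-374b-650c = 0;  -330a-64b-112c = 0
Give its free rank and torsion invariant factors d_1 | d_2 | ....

Answer: M ≅ ℤ/2 ⊕ ℤ/6 ⊕ ℤ/6

Derivation:
rank_ℚ(R)=3; free=3−3=0
SNF(R) diag = [2, 6, 6] → torsion [2, 6, 6]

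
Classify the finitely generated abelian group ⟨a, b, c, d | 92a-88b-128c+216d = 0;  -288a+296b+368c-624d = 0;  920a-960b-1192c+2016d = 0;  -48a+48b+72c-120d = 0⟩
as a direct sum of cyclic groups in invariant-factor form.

Answer: M ≅ ℤ/4 ⊕ ℤ/8 ⊕ ℤ/24 ⊕ ℤ/24

Derivation:
rank_ℚ(R)=4; free=4−4=0
SNF(R) diag = [4, 8, 24, 24] → torsion [4, 8, 24, 24]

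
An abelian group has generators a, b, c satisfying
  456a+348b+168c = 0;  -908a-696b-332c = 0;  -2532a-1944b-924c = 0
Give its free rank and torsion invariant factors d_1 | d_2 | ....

rank_ℚ(R)=3; free=3−3=0
SNF(R) diag = [4, 12, 24] → torsion [4, 12, 24]

Answer: M ≅ ℤ/4 ⊕ ℤ/12 ⊕ ℤ/24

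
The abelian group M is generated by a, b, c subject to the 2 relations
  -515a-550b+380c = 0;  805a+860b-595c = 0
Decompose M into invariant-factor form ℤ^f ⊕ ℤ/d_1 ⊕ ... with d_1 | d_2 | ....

rank_ℚ(R)=2; free=3−2=1
SNF(R) diag = [5, 15] → torsion [5, 15]

Answer: M ≅ ℤ^1 ⊕ ℤ/5 ⊕ ℤ/15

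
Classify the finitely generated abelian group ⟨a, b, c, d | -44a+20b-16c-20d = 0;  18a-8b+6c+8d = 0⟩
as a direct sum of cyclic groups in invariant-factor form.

rank_ℚ(R)=2; free=4−2=2
SNF(R) diag = [2, 4] → torsion [2, 4]

Answer: M ≅ ℤ^2 ⊕ ℤ/2 ⊕ ℤ/4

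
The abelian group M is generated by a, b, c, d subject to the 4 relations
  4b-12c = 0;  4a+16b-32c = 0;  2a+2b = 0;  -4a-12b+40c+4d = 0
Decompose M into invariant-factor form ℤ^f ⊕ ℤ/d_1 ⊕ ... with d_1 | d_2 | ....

rank_ℚ(R)=4; free=4−4=0
SNF(R) diag = [2, 4, 4, 4] → torsion [2, 4, 4, 4]

Answer: M ≅ ℤ/2 ⊕ ℤ/4 ⊕ ℤ/4 ⊕ ℤ/4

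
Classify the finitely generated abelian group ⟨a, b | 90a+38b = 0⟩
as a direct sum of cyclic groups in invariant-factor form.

rank_ℚ(R)=1; free=2−1=1
SNF(R) diag = [2] → torsion [2]

Answer: M ≅ ℤ^1 ⊕ ℤ/2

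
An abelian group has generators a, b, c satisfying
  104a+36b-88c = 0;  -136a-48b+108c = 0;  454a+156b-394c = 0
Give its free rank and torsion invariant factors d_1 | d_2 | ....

Answer: M ≅ ℤ/2 ⊕ ℤ/4 ⊕ ℤ/12

Derivation:
rank_ℚ(R)=3; free=3−3=0
SNF(R) diag = [2, 4, 12] → torsion [2, 4, 12]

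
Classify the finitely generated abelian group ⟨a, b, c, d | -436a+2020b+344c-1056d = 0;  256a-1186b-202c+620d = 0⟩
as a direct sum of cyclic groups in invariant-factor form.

Answer: M ≅ ℤ^2 ⊕ ℤ/2 ⊕ ℤ/4

Derivation:
rank_ℚ(R)=2; free=4−2=2
SNF(R) diag = [2, 4] → torsion [2, 4]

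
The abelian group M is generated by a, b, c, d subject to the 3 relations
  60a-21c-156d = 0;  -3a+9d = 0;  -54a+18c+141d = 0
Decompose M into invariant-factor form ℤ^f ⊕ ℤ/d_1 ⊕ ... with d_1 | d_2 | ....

rank_ℚ(R)=3; free=4−3=1
SNF(R) diag = [3, 3, 3] → torsion [3, 3, 3]

Answer: M ≅ ℤ^1 ⊕ ℤ/3 ⊕ ℤ/3 ⊕ ℤ/3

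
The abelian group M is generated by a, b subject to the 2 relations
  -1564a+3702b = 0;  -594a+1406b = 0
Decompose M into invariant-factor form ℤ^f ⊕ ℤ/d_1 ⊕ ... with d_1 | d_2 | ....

rank_ℚ(R)=2; free=2−2=0
SNF(R) diag = [2, 2] → torsion [2, 2]

Answer: M ≅ ℤ/2 ⊕ ℤ/2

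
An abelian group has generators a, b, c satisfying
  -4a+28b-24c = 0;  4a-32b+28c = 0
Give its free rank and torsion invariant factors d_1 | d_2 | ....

rank_ℚ(R)=2; free=3−2=1
SNF(R) diag = [4, 4] → torsion [4, 4]

Answer: M ≅ ℤ^1 ⊕ ℤ/4 ⊕ ℤ/4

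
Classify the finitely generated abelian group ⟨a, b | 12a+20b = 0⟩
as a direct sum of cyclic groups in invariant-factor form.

rank_ℚ(R)=1; free=2−1=1
SNF(R) diag = [4] → torsion [4]

Answer: M ≅ ℤ^1 ⊕ ℤ/4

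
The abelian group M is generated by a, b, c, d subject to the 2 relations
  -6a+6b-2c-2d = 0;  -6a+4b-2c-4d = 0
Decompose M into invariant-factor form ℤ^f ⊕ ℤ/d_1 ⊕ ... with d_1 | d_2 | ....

rank_ℚ(R)=2; free=4−2=2
SNF(R) diag = [2, 2] → torsion [2, 2]

Answer: M ≅ ℤ^2 ⊕ ℤ/2 ⊕ ℤ/2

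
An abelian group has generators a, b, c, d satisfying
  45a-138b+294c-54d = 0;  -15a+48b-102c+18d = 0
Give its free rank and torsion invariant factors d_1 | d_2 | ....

Answer: M ≅ ℤ^2 ⊕ ℤ/3 ⊕ ℤ/6

Derivation:
rank_ℚ(R)=2; free=4−2=2
SNF(R) diag = [3, 6] → torsion [3, 6]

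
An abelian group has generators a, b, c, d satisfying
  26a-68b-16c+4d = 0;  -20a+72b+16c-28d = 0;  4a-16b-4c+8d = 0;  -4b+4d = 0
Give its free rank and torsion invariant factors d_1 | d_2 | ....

Answer: M ≅ ℤ/2 ⊕ ℤ/4 ⊕ ℤ/4 ⊕ ℤ/4

Derivation:
rank_ℚ(R)=4; free=4−4=0
SNF(R) diag = [2, 4, 4, 4] → torsion [2, 4, 4, 4]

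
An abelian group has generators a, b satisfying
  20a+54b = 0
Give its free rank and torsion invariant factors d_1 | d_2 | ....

Answer: M ≅ ℤ^1 ⊕ ℤ/2

Derivation:
rank_ℚ(R)=1; free=2−1=1
SNF(R) diag = [2] → torsion [2]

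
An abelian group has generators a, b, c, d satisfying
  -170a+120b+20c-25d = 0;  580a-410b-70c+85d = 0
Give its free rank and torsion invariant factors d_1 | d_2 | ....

Answer: M ≅ ℤ^2 ⊕ ℤ/5 ⊕ ℤ/10

Derivation:
rank_ℚ(R)=2; free=4−2=2
SNF(R) diag = [5, 10] → torsion [5, 10]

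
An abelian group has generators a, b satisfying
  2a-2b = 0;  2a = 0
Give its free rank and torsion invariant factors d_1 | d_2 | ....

Answer: M ≅ ℤ/2 ⊕ ℤ/2

Derivation:
rank_ℚ(R)=2; free=2−2=0
SNF(R) diag = [2, 2] → torsion [2, 2]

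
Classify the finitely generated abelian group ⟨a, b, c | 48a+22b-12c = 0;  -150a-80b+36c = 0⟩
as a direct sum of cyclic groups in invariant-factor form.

rank_ℚ(R)=2; free=3−2=1
SNF(R) diag = [2, 6] → torsion [2, 6]

Answer: M ≅ ℤ^1 ⊕ ℤ/2 ⊕ ℤ/6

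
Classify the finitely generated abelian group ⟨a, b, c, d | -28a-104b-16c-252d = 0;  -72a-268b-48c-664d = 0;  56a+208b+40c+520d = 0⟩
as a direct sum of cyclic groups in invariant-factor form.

rank_ℚ(R)=3; free=4−3=1
SNF(R) diag = [4, 4, 8] → torsion [4, 4, 8]

Answer: M ≅ ℤ^1 ⊕ ℤ/4 ⊕ ℤ/4 ⊕ ℤ/8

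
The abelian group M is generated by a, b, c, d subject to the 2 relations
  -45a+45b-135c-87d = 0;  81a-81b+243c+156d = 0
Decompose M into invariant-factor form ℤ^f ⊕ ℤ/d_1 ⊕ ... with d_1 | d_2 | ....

rank_ℚ(R)=2; free=4−2=2
SNF(R) diag = [3, 9] → torsion [3, 9]

Answer: M ≅ ℤ^2 ⊕ ℤ/3 ⊕ ℤ/9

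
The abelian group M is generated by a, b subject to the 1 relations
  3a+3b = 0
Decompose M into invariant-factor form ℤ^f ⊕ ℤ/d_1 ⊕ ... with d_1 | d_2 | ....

rank_ℚ(R)=1; free=2−1=1
SNF(R) diag = [3] → torsion [3]

Answer: M ≅ ℤ^1 ⊕ ℤ/3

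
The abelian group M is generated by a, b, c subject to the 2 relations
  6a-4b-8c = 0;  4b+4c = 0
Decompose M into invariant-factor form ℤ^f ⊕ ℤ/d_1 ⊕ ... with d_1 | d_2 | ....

Answer: M ≅ ℤ^1 ⊕ ℤ/2 ⊕ ℤ/4

Derivation:
rank_ℚ(R)=2; free=3−2=1
SNF(R) diag = [2, 4] → torsion [2, 4]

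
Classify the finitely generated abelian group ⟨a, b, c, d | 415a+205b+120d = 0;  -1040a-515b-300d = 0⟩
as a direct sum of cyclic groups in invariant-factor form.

Answer: M ≅ ℤ^2 ⊕ ℤ/5 ⊕ ℤ/15

Derivation:
rank_ℚ(R)=2; free=4−2=2
SNF(R) diag = [5, 15] → torsion [5, 15]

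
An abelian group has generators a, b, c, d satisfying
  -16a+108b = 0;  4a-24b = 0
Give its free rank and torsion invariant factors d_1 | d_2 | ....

rank_ℚ(R)=2; free=4−2=2
SNF(R) diag = [4, 12] → torsion [4, 12]

Answer: M ≅ ℤ^2 ⊕ ℤ/4 ⊕ ℤ/12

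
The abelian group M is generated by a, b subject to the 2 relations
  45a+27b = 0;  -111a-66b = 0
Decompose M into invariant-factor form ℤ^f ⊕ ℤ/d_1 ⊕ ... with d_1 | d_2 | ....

rank_ℚ(R)=2; free=2−2=0
SNF(R) diag = [3, 9] → torsion [3, 9]

Answer: M ≅ ℤ/3 ⊕ ℤ/9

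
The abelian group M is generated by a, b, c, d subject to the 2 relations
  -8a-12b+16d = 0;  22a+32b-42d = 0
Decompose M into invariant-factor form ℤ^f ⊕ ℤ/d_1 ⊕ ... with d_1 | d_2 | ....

rank_ℚ(R)=2; free=4−2=2
SNF(R) diag = [2, 4] → torsion [2, 4]

Answer: M ≅ ℤ^2 ⊕ ℤ/2 ⊕ ℤ/4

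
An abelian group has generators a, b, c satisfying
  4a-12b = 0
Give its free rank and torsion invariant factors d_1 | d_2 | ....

rank_ℚ(R)=1; free=3−1=2
SNF(R) diag = [4] → torsion [4]

Answer: M ≅ ℤ^2 ⊕ ℤ/4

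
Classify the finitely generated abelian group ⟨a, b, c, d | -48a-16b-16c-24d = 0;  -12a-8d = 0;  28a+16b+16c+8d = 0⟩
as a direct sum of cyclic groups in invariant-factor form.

rank_ℚ(R)=3; free=4−3=1
SNF(R) diag = [4, 8, 16] → torsion [4, 8, 16]

Answer: M ≅ ℤ^1 ⊕ ℤ/4 ⊕ ℤ/8 ⊕ ℤ/16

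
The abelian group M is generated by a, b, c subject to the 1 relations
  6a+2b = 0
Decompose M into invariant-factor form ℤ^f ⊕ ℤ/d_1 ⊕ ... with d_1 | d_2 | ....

Answer: M ≅ ℤ^2 ⊕ ℤ/2

Derivation:
rank_ℚ(R)=1; free=3−1=2
SNF(R) diag = [2] → torsion [2]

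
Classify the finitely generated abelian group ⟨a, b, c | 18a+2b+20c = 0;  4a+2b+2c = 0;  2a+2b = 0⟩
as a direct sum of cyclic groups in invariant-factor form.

rank_ℚ(R)=3; free=3−3=0
SNF(R) diag = [2, 2, 4] → torsion [2, 2, 4]

Answer: M ≅ ℤ/2 ⊕ ℤ/2 ⊕ ℤ/4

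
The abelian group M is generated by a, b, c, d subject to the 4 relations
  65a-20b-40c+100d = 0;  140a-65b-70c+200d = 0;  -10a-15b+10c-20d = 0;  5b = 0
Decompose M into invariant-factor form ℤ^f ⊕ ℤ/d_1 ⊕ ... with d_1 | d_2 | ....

Answer: M ≅ ℤ/5 ⊕ ℤ/5 ⊕ ℤ/10 ⊕ ℤ/20

Derivation:
rank_ℚ(R)=4; free=4−4=0
SNF(R) diag = [5, 5, 10, 20] → torsion [5, 5, 10, 20]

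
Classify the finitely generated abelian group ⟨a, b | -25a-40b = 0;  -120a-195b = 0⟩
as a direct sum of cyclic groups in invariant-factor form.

rank_ℚ(R)=2; free=2−2=0
SNF(R) diag = [5, 15] → torsion [5, 15]

Answer: M ≅ ℤ/5 ⊕ ℤ/15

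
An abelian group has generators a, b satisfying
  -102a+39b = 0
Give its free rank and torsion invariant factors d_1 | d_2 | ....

Answer: M ≅ ℤ^1 ⊕ ℤ/3

Derivation:
rank_ℚ(R)=1; free=2−1=1
SNF(R) diag = [3] → torsion [3]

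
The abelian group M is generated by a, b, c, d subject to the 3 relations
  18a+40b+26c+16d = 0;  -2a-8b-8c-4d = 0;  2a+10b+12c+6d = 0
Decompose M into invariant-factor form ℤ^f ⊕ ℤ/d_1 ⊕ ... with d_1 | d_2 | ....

rank_ℚ(R)=3; free=4−3=1
SNF(R) diag = [2, 2, 6] → torsion [2, 2, 6]

Answer: M ≅ ℤ^1 ⊕ ℤ/2 ⊕ ℤ/2 ⊕ ℤ/6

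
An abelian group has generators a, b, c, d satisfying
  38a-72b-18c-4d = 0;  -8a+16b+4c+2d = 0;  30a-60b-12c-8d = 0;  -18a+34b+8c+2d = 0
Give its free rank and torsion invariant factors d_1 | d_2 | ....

rank_ℚ(R)=4; free=4−4=0
SNF(R) diag = [2, 2, 2, 2] → torsion [2, 2, 2, 2]

Answer: M ≅ ℤ/2 ⊕ ℤ/2 ⊕ ℤ/2 ⊕ ℤ/2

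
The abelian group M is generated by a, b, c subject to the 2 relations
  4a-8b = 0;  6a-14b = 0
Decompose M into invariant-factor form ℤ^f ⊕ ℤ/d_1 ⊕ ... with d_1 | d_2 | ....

Answer: M ≅ ℤ^1 ⊕ ℤ/2 ⊕ ℤ/4

Derivation:
rank_ℚ(R)=2; free=3−2=1
SNF(R) diag = [2, 4] → torsion [2, 4]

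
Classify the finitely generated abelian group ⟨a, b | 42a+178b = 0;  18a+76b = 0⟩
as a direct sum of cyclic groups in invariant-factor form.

Answer: M ≅ ℤ/2 ⊕ ℤ/6

Derivation:
rank_ℚ(R)=2; free=2−2=0
SNF(R) diag = [2, 6] → torsion [2, 6]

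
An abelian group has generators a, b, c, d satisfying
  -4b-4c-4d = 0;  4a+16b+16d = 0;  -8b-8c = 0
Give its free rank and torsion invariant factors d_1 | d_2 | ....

Answer: M ≅ ℤ^1 ⊕ ℤ/4 ⊕ ℤ/4 ⊕ ℤ/8

Derivation:
rank_ℚ(R)=3; free=4−3=1
SNF(R) diag = [4, 4, 8] → torsion [4, 4, 8]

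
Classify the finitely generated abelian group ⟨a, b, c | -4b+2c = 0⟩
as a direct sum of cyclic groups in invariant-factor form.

Answer: M ≅ ℤ^2 ⊕ ℤ/2

Derivation:
rank_ℚ(R)=1; free=3−1=2
SNF(R) diag = [2] → torsion [2]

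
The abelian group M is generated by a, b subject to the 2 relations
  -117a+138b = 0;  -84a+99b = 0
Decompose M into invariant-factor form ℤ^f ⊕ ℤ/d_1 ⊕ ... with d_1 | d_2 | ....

Answer: M ≅ ℤ/3 ⊕ ℤ/3

Derivation:
rank_ℚ(R)=2; free=2−2=0
SNF(R) diag = [3, 3] → torsion [3, 3]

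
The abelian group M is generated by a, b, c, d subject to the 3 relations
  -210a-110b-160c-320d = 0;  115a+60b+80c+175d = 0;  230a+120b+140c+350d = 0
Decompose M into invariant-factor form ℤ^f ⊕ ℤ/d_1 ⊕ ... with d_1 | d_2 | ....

rank_ℚ(R)=3; free=4−3=1
SNF(R) diag = [5, 10, 20] → torsion [5, 10, 20]

Answer: M ≅ ℤ^1 ⊕ ℤ/5 ⊕ ℤ/10 ⊕ ℤ/20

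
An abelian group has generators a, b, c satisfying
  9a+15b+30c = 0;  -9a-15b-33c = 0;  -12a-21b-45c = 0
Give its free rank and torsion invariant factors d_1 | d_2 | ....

rank_ℚ(R)=3; free=3−3=0
SNF(R) diag = [3, 3, 3] → torsion [3, 3, 3]

Answer: M ≅ ℤ/3 ⊕ ℤ/3 ⊕ ℤ/3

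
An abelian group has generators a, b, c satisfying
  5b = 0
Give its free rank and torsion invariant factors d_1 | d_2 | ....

rank_ℚ(R)=1; free=3−1=2
SNF(R) diag = [5] → torsion [5]

Answer: M ≅ ℤ^2 ⊕ ℤ/5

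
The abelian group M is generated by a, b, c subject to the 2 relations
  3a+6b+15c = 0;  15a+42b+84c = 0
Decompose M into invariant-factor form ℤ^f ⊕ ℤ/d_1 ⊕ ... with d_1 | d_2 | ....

Answer: M ≅ ℤ^1 ⊕ ℤ/3 ⊕ ℤ/3

Derivation:
rank_ℚ(R)=2; free=3−2=1
SNF(R) diag = [3, 3] → torsion [3, 3]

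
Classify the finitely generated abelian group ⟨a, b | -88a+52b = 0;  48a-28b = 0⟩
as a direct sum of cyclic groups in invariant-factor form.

Answer: M ≅ ℤ/4 ⊕ ℤ/8

Derivation:
rank_ℚ(R)=2; free=2−2=0
SNF(R) diag = [4, 8] → torsion [4, 8]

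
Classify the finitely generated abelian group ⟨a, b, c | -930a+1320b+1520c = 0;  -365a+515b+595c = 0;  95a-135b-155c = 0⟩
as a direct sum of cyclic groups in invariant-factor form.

rank_ℚ(R)=3; free=3−3=0
SNF(R) diag = [5, 10, 20] → torsion [5, 10, 20]

Answer: M ≅ ℤ/5 ⊕ ℤ/10 ⊕ ℤ/20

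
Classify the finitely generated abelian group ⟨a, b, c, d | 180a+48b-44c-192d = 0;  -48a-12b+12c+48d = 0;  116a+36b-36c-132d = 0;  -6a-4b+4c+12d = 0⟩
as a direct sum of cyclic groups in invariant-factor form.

Answer: M ≅ ℤ/2 ⊕ ℤ/4 ⊕ ℤ/4 ⊕ ℤ/12

Derivation:
rank_ℚ(R)=4; free=4−4=0
SNF(R) diag = [2, 4, 4, 12] → torsion [2, 4, 4, 12]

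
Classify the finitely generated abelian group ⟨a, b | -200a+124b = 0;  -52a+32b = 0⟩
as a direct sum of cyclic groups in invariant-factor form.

rank_ℚ(R)=2; free=2−2=0
SNF(R) diag = [4, 12] → torsion [4, 12]

Answer: M ≅ ℤ/4 ⊕ ℤ/12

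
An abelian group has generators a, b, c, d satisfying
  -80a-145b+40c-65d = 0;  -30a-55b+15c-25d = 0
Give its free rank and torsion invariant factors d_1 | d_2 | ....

rank_ℚ(R)=2; free=4−2=2
SNF(R) diag = [5, 5] → torsion [5, 5]

Answer: M ≅ ℤ^2 ⊕ ℤ/5 ⊕ ℤ/5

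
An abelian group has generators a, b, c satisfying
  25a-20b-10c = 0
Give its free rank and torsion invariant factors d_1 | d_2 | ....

Answer: M ≅ ℤ^2 ⊕ ℤ/5

Derivation:
rank_ℚ(R)=1; free=3−1=2
SNF(R) diag = [5] → torsion [5]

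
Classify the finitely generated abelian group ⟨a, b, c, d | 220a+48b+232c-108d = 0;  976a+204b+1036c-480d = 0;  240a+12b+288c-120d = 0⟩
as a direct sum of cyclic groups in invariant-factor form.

rank_ℚ(R)=3; free=4−3=1
SNF(R) diag = [4, 12, 36] → torsion [4, 12, 36]

Answer: M ≅ ℤ^1 ⊕ ℤ/4 ⊕ ℤ/12 ⊕ ℤ/36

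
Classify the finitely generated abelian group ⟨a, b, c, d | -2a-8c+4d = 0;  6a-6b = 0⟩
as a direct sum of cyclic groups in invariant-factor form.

rank_ℚ(R)=2; free=4−2=2
SNF(R) diag = [2, 6] → torsion [2, 6]

Answer: M ≅ ℤ^2 ⊕ ℤ/2 ⊕ ℤ/6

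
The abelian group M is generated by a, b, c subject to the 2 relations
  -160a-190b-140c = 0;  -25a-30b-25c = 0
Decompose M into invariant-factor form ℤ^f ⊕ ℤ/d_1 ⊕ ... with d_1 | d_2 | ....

Answer: M ≅ ℤ^1 ⊕ ℤ/5 ⊕ ℤ/10

Derivation:
rank_ℚ(R)=2; free=3−2=1
SNF(R) diag = [5, 10] → torsion [5, 10]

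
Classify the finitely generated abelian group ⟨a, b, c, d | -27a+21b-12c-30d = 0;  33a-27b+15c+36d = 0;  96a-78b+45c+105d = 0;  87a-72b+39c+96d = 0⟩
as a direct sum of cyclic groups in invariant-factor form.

rank_ℚ(R)=4; free=4−4=0
SNF(R) diag = [3, 3, 3, 3] → torsion [3, 3, 3, 3]

Answer: M ≅ ℤ/3 ⊕ ℤ/3 ⊕ ℤ/3 ⊕ ℤ/3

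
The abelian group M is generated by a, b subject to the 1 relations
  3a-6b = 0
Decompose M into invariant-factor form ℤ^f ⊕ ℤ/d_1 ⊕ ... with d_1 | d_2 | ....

rank_ℚ(R)=1; free=2−1=1
SNF(R) diag = [3] → torsion [3]

Answer: M ≅ ℤ^1 ⊕ ℤ/3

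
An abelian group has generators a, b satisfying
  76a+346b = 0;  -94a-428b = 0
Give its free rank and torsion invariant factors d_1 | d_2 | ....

Answer: M ≅ ℤ/2 ⊕ ℤ/2

Derivation:
rank_ℚ(R)=2; free=2−2=0
SNF(R) diag = [2, 2] → torsion [2, 2]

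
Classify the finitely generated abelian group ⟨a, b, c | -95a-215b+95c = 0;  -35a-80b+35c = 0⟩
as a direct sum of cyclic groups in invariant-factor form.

Answer: M ≅ ℤ^1 ⊕ ℤ/5 ⊕ ℤ/15

Derivation:
rank_ℚ(R)=2; free=3−2=1
SNF(R) diag = [5, 15] → torsion [5, 15]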